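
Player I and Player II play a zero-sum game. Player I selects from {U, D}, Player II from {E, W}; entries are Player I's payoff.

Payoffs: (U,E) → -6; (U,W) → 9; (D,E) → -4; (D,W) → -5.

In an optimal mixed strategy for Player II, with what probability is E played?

Row minima: U → -6, D → -5; maximin = -5.
Column maxima: E → -4, W → 9; minimax = -4.
-5 ≠ -4, so there is no saddle point; optimal play is mixed.
Let Player I play U with probability p. Expected payoff against E: (-6)p + (-4)(1−p) = −2p − 4; against W: 9p + (-5)(1−p) = 14p − 5.
Setting these equal: −2p − 4 = 14p − 5 ⇒ −16p = -1 ⇒ p = 1/16, and the value is (-2)·(1/16) − 4 = -33/8.
For Player II: with q = P(E), equating U's and D's payoffs gives −15q + 9 = q − 5 ⇒ q = 7/8.

7/8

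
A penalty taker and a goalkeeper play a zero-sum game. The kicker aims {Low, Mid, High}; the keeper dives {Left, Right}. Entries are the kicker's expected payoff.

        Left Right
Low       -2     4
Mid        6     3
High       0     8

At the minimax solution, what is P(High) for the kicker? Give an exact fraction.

Row minima: Low → -2, Mid → 3, High → 0; maximin = 3.
Column maxima: Left → 6, Right → 8; minimax = 6.
3 ≠ 6, so there is no saddle point; optimal play is mixed.
Low is strictly dominated by High, so the kicker never plays it.
On the remaining 2×2 (Mid, High vs Left, Right):
Let the kicker play Mid with probability p. Expected payoff against Left: 6p + 0(1−p) = 6p; against Right: 3p + 8(1−p) = −5p + 8.
Setting these equal: 6p = −5p + 8 ⇒ 11p = 8 ⇒ p = 8/11, and the value is (6)·(8/11) = 48/11.
For the keeper: with q = P(Left), equating Mid's and High's payoffs gives 3q + 3 = −8q + 8 ⇒ q = 5/11.

3/11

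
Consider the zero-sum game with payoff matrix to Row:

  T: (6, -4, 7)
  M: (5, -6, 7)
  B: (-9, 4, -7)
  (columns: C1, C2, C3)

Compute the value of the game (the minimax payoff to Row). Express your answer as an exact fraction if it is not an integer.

-12/23

Row minima: T → -4, M → -6, B → -9; maximin = -4.
Column maxima: C1 → 6, C2 → 4, C3 → 7; minimax = 4.
-4 ≠ 4, so there is no saddle point; optimal play is mixed.
C3 is strictly dominated by C1 (it gives Row strictly more in every row), so Column never plays it.
With C3 eliminated, M is strictly dominated by T (T gives Row strictly more in every remaining column), so Row never plays it.
On the remaining 2×2 (T, B vs C1, C2):
Let Row play T with probability p. Expected payoff against C1: 6p + (-9)(1−p) = 15p − 9; against C2: (-4)p + 4(1−p) = −8p + 4.
Setting these equal: 15p − 9 = −8p + 4 ⇒ 23p = 13 ⇒ p = 13/23, and the value is (15)·(13/23) − 9 = -12/23.
For Column: with q = P(C1), equating T's and B's payoffs gives 10q − 4 = −13q + 4 ⇒ q = 8/23.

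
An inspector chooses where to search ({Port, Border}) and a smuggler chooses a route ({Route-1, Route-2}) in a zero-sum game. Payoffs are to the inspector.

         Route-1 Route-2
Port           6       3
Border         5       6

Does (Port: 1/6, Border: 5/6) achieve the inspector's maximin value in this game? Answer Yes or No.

No

Against Route-1 this mix gives (1/6)·6 + (5/6)·5 = 31/6.
Against Route-2 this mix gives (1/6)·3 + (5/6)·6 = 11/2.
The smuggler will play Route-1, holding the inspector to 31/6. Shifting weight toward the row that does better against Route-1 would raise this floor (the equalizing mix achieves 21/4 against both Route-1 and Route-2), so the proposed strategy is not optimal.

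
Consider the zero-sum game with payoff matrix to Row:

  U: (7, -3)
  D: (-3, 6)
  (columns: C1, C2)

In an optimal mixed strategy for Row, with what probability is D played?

Row minima: U → -3, D → -3; maximin = -3.
Column maxima: C1 → 7, C2 → 6; minimax = 6.
-3 ≠ 6, so there is no saddle point; optimal play is mixed.
Let Row play U with probability p. Expected payoff against C1: 7p + (-3)(1−p) = 10p − 3; against C2: (-3)p + 6(1−p) = −9p + 6.
Setting these equal: 10p − 3 = −9p + 6 ⇒ 19p = 9 ⇒ p = 9/19, and the value is (10)·(9/19) − 3 = 33/19.
For Column: with q = P(C1), equating U's and D's payoffs gives 10q − 3 = −9q + 6 ⇒ q = 9/19.

10/19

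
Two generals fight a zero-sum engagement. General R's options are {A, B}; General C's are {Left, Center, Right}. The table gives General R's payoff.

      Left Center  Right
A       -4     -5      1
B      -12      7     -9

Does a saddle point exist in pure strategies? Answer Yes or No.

No

Row minima: A → -5, B → -12; maximin = -5.
Column maxima: Left → -4, Center → 7, Right → 1; minimax = -4.
-5 ≠ -4, so no pure-strategy equilibrium exists.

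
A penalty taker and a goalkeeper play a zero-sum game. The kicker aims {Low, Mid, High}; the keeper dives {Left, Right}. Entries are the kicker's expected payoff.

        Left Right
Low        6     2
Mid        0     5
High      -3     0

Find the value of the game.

10/3

Row minima: Low → 2, Mid → 0, High → -3; maximin = 2.
Column maxima: Left → 6, Right → 5; minimax = 5.
2 ≠ 5, so there is no saddle point; optimal play is mixed.
High is strictly dominated by Low, so the kicker never plays it.
On the remaining 2×2 (Low, Mid vs Left, Right):
Let the kicker play Low with probability p. Expected payoff against Left: 6p + 0(1−p) = 6p; against Right: 2p + 5(1−p) = −3p + 5.
Setting these equal: 6p = −3p + 5 ⇒ 9p = 5 ⇒ p = 5/9, and the value is (6)·(5/9) = 10/3.
For the keeper: with q = P(Left), equating Low's and Mid's payoffs gives 4q + 2 = −5q + 5 ⇒ q = 1/3.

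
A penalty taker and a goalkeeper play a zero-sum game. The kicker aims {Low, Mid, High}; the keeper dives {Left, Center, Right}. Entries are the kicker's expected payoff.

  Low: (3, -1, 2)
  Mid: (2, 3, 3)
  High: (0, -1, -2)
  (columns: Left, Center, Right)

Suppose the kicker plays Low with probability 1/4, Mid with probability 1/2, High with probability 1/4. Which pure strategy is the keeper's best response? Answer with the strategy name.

Center

If the keeper plays Left, the kicker's expected payoff is (1/4)·3 + (1/2)·2 + (1/4)·0 = 7/4.
If the keeper plays Center, the kicker's expected payoff is (1/4)·(-1) + (1/2)·3 + (1/4)·(-1) = 1.
If the keeper plays Right, the kicker's expected payoff is (1/4)·2 + (1/2)·3 + (1/4)·(-2) = 3/2.
The keeper minimizes the kicker's payoff; the smallest is 1, so the best response is Center.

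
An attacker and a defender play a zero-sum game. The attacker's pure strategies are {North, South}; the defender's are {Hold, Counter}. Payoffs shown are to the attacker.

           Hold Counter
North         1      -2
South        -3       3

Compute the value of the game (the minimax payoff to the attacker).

-1/3

Row minima: North → -2, South → -3; maximin = -2.
Column maxima: Hold → 1, Counter → 3; minimax = 1.
-2 ≠ 1, so there is no saddle point; optimal play is mixed.
Let the attacker play North with probability p. Expected payoff against Hold: 1p + (-3)(1−p) = 4p − 3; against Counter: (-2)p + 3(1−p) = −5p + 3.
Setting these equal: 4p − 3 = −5p + 3 ⇒ 9p = 6 ⇒ p = 2/3, and the value is (4)·(2/3) − 3 = -1/3.
For the defender: with q = P(Hold), equating North's and South's payoffs gives 3q − 2 = −6q + 3 ⇒ q = 5/9.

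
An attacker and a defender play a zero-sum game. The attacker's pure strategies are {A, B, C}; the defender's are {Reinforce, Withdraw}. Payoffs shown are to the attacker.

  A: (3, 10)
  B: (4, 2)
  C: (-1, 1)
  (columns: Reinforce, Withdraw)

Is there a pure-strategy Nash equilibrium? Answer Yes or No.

No

Row minima: A → 3, B → 2, C → -1; maximin = 3.
Column maxima: Reinforce → 4, Withdraw → 10; minimax = 4.
3 ≠ 4, so no pure-strategy equilibrium exists.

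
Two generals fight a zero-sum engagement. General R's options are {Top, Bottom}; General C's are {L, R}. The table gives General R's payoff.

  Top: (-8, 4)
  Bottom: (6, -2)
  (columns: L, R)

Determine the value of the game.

Row minima: Top → -8, Bottom → -2; maximin = -2.
Column maxima: L → 6, R → 4; minimax = 4.
-2 ≠ 4, so there is no saddle point; optimal play is mixed.
Let General R play Top with probability p. Expected payoff against L: (-8)p + 6(1−p) = −14p + 6; against R: 4p + (-2)(1−p) = 6p − 2.
Setting these equal: −14p + 6 = 6p − 2 ⇒ −20p = -8 ⇒ p = 2/5, and the value is (-14)·(2/5) + 6 = 2/5.
For General C: with q = P(L), equating Top's and Bottom's payoffs gives −12q + 4 = 8q − 2 ⇒ q = 3/10.

2/5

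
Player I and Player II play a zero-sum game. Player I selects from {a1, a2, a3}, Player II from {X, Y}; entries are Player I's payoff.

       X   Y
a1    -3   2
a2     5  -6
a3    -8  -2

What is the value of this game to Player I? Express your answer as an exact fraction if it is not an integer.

Row minima: a1 → -3, a2 → -6, a3 → -8; maximin = -3.
Column maxima: X → 5, Y → 2; minimax = 2.
-3 ≠ 2, so there is no saddle point; optimal play is mixed.
a3 is strictly dominated by a1, so Player I never plays it.
On the remaining 2×2 (a1, a2 vs X, Y):
Let Player I play a1 with probability p. Expected payoff against X: (-3)p + 5(1−p) = −8p + 5; against Y: 2p + (-6)(1−p) = 8p − 6.
Setting these equal: −8p + 5 = 8p − 6 ⇒ −16p = -11 ⇒ p = 11/16, and the value is (-8)·(11/16) + 5 = -1/2.
For Player II: with q = P(X), equating a1's and a2's payoffs gives −5q + 2 = 11q − 6 ⇒ q = 1/2.

-1/2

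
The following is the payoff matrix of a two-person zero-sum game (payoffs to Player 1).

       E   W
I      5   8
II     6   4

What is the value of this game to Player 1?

Row minima: I → 5, II → 4; maximin = 5.
Column maxima: E → 6, W → 8; minimax = 6.
5 ≠ 6, so there is no saddle point; optimal play is mixed.
Let Player 1 play I with probability p. Expected payoff against E: 5p + 6(1−p) = −p + 6; against W: 8p + 4(1−p) = 4p + 4.
Setting these equal: −p + 6 = 4p + 4 ⇒ −5p = -2 ⇒ p = 2/5, and the value is (-1)·(2/5) + 6 = 28/5.
For Player 2: with q = P(E), equating I's and II's payoffs gives −3q + 8 = 2q + 4 ⇒ q = 4/5.

28/5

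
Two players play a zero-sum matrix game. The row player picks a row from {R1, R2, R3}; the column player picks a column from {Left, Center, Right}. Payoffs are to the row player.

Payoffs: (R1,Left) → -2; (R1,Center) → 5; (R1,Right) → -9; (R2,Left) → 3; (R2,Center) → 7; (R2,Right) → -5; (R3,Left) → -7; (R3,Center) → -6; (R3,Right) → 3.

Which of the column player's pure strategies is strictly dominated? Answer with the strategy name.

Center

Left holds the row player's payoff strictly below Center in every row: -2 < 5, 3 < 7, -7 < -6.
So Center is strictly dominated for the column player.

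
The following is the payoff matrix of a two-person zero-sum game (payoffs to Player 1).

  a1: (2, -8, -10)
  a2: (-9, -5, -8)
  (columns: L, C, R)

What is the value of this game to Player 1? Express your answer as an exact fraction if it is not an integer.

-106/13

Row minima: a1 → -10, a2 → -9; maximin = -9.
Column maxima: L → 2, C → -5, R → -8; minimax = -8.
-9 ≠ -8, so there is no saddle point; optimal play is mixed.
C is strictly dominated by R (it gives Player 1 strictly more in every row), so Player 2 never plays it.
On the remaining 2×2 (a1, a2 vs L, R):
Let Player 1 play a1 with probability p. Expected payoff against L: 2p + (-9)(1−p) = 11p − 9; against R: (-10)p + (-8)(1−p) = −2p − 8.
Setting these equal: 11p − 9 = −2p − 8 ⇒ 13p = 1 ⇒ p = 1/13, and the value is (11)·(1/13) − 9 = -106/13.
For Player 2: with q = P(L), equating a1's and a2's payoffs gives 12q − 10 = −q − 8 ⇒ q = 2/13.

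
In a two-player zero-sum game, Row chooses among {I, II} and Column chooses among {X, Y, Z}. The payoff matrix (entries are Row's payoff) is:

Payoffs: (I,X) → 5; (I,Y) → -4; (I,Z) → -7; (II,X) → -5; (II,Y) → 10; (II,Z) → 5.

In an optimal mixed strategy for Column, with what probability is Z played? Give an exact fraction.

Row minima: I → -7, II → -5; maximin = -5.
Column maxima: X → 5, Y → 10, Z → 5; minimax = 5.
-5 ≠ 5, so there is no saddle point; optimal play is mixed.
Y is strictly dominated by Z (it gives Row strictly more in every row), so Column never plays it.
On the remaining 2×2 (I, II vs X, Z):
Let Row play I with probability p. Expected payoff against X: 5p + (-5)(1−p) = 10p − 5; against Z: (-7)p + 5(1−p) = −12p + 5.
Setting these equal: 10p − 5 = −12p + 5 ⇒ 22p = 10 ⇒ p = 5/11, and the value is (10)·(5/11) − 5 = -5/11.
For Column: with q = P(X), equating I's and II's payoffs gives 12q − 7 = −10q + 5 ⇒ q = 6/11.

5/11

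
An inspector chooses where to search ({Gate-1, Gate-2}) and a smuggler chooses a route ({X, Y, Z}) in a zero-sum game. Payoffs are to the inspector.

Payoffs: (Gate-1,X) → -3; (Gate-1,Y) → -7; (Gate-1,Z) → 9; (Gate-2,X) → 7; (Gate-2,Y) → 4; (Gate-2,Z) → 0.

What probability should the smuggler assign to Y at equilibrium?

Row minima: Gate-1 → -7, Gate-2 → 0; maximin = 0.
Column maxima: X → 7, Y → 4, Z → 9; minimax = 4.
0 ≠ 4, so there is no saddle point; optimal play is mixed.
X is strictly dominated by Y (it gives the inspector strictly more in every row), so the smuggler never plays it.
On the remaining 2×2 (Gate-1, Gate-2 vs Y, Z):
Let the inspector play Gate-1 with probability p. Expected payoff against Y: (-7)p + 4(1−p) = −11p + 4; against Z: 9p + 0(1−p) = 9p.
Setting these equal: −11p + 4 = 9p ⇒ −20p = -4 ⇒ p = 1/5, and the value is (-11)·(1/5) + 4 = 9/5.
For the smuggler: with q = P(Y), equating Gate-1's and Gate-2's payoffs gives −16q + 9 = 4q ⇒ q = 9/20.

9/20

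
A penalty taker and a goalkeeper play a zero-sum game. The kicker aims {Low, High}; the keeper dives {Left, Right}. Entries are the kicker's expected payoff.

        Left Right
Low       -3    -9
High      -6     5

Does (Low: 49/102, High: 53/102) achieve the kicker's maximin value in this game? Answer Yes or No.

Against Left this mix gives (49/102)·(-3) + (53/102)·(-6) = -155/34.
Against Right this mix gives (49/102)·(-9) + (53/102)·5 = -88/51.
The keeper will play Left, holding the kicker to -155/34. Shifting weight toward the row that does better against Left would raise this floor (the equalizing mix achieves -69/17 against both Left and Right), so the proposed strategy is not optimal.

No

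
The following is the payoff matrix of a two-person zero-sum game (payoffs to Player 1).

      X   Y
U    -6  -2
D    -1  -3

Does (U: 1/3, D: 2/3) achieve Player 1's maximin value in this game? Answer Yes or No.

Against X this mix gives (1/3)·(-6) + (2/3)·(-1) = -8/3.
Against Y this mix gives (1/3)·(-2) + (2/3)·(-3) = -8/3.
All of Player 2's active replies (X, Y) yield -8/3, and no column does worse for Player 1. The mix makes Player 2 indifferent and guarantees -8/3, so it is optimal.

Yes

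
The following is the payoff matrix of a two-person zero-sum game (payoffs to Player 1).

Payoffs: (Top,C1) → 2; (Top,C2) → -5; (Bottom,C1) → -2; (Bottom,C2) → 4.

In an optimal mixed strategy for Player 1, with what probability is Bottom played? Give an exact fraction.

7/13

Row minima: Top → -5, Bottom → -2; maximin = -2.
Column maxima: C1 → 2, C2 → 4; minimax = 2.
-2 ≠ 2, so there is no saddle point; optimal play is mixed.
Let Player 1 play Top with probability p. Expected payoff against C1: 2p + (-2)(1−p) = 4p − 2; against C2: (-5)p + 4(1−p) = −9p + 4.
Setting these equal: 4p − 2 = −9p + 4 ⇒ 13p = 6 ⇒ p = 6/13, and the value is (4)·(6/13) − 2 = -2/13.
For Player 2: with q = P(C1), equating Top's and Bottom's payoffs gives 7q − 5 = −6q + 4 ⇒ q = 9/13.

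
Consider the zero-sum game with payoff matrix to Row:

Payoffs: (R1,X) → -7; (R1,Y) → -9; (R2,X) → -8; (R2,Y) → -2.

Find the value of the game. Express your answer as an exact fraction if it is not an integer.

-29/4

Row minima: R1 → -9, R2 → -8; maximin = -8.
Column maxima: X → -7, Y → -2; minimax = -7.
-8 ≠ -7, so there is no saddle point; optimal play is mixed.
Let Row play R1 with probability p. Expected payoff against X: (-7)p + (-8)(1−p) = p − 8; against Y: (-9)p + (-2)(1−p) = −7p − 2.
Setting these equal: p − 8 = −7p − 2 ⇒ 8p = 6 ⇒ p = 3/4, and the value is (1)·(3/4) − 8 = -29/4.
For Column: with q = P(X), equating R1's and R2's payoffs gives 2q − 9 = −6q − 2 ⇒ q = 7/8.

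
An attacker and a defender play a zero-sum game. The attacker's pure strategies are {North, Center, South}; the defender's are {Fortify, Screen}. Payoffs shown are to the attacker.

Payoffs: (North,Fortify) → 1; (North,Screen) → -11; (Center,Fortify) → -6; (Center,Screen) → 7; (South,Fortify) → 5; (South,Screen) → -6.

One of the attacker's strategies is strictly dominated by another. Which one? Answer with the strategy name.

South gives a strictly higher payoff than North against every column: 5 > 1, -6 > -11.
So North is strictly dominated and the attacker never plays it.

North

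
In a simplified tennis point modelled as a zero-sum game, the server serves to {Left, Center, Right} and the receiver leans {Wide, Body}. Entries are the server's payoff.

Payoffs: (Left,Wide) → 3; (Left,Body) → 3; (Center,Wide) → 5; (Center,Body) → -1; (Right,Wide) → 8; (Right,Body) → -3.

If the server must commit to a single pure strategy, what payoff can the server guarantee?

Row minima: Left → 3, Center → -1, Right → -3.
The best of these is 3.

3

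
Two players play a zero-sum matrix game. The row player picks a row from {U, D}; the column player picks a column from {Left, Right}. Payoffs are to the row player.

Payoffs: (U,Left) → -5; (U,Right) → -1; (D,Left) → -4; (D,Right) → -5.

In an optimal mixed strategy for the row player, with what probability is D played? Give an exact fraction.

4/5

Row minima: U → -5, D → -5; maximin = -5.
Column maxima: Left → -4, Right → -1; minimax = -4.
-5 ≠ -4, so there is no saddle point; optimal play is mixed.
Let the row player play U with probability p. Expected payoff against Left: (-5)p + (-4)(1−p) = −p − 4; against Right: (-1)p + (-5)(1−p) = 4p − 5.
Setting these equal: −p − 4 = 4p − 5 ⇒ −5p = -1 ⇒ p = 1/5, and the value is (-1)·(1/5) − 4 = -21/5.
For the column player: with q = P(Left), equating U's and D's payoffs gives −4q − 1 = q − 5 ⇒ q = 4/5.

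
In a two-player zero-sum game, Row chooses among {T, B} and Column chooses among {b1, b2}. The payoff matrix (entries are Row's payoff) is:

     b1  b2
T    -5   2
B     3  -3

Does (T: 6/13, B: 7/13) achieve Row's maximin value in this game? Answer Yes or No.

Yes

Against b1 this mix gives (6/13)·(-5) + (7/13)·3 = -9/13.
Against b2 this mix gives (6/13)·2 + (7/13)·(-3) = -9/13.
All of Column's active replies (b1, b2) yield -9/13, and no column does worse for Row. The mix makes Column indifferent and guarantees -9/13, so it is optimal.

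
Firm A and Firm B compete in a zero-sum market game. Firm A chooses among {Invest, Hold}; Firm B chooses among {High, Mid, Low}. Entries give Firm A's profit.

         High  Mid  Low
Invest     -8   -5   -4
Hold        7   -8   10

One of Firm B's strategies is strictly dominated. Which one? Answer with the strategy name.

Low

High holds Firm A's payoff strictly below Low in every row: -8 < -4, 7 < 10.
So Low is strictly dominated for Firm B.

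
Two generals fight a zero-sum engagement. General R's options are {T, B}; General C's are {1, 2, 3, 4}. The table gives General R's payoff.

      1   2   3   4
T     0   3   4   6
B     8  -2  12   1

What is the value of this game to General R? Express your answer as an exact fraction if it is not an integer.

Row minima: T → 0, B → -2; maximin = 0.
Column maxima: 1 → 8, 2 → 3, 3 → 12, 4 → 6; minimax = 3.
0 ≠ 3, so there is no saddle point; optimal play is mixed.
3 is strictly dominated by 1 (it gives General R strictly more in every row), so General C never plays it.
4 is strictly dominated by 2 (it gives General R strictly more in every row), so General C never plays it.
On the remaining 2×2 (T, B vs 1, 2):
Let General R play T with probability p. Expected payoff against 1: 0p + 8(1−p) = −8p + 8; against 2: 3p + (-2)(1−p) = 5p − 2.
Setting these equal: −8p + 8 = 5p − 2 ⇒ −13p = -10 ⇒ p = 10/13, and the value is (-8)·(10/13) + 8 = 24/13.
For General C: with q = P(1), equating T's and B's payoffs gives −3q + 3 = 10q − 2 ⇒ q = 5/13.

24/13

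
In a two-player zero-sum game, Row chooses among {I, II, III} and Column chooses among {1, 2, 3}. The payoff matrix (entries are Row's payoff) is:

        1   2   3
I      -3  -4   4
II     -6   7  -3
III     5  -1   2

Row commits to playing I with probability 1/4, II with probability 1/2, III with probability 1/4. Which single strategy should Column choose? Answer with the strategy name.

If Column plays 1, Row's expected payoff is (1/4)·(-3) + (1/2)·(-6) + (1/4)·5 = -5/2.
If Column plays 2, Row's expected payoff is (1/4)·(-4) + (1/2)·7 + (1/4)·(-1) = 9/4.
If Column plays 3, Row's expected payoff is (1/4)·4 + (1/2)·(-3) + (1/4)·2 = 0.
Column minimizes Row's payoff; the smallest is -5/2, so the best response is 1.

1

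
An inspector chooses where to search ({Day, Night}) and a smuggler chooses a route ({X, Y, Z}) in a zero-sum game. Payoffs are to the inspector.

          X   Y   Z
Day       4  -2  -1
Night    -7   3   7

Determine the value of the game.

Row minima: Day → -2, Night → -7; maximin = -2.
Column maxima: X → 4, Y → 3, Z → 7; minimax = 3.
-2 ≠ 3, so there is no saddle point; optimal play is mixed.
Z is strictly dominated by Y (it gives the inspector strictly more in every row), so the smuggler never plays it.
On the remaining 2×2 (Day, Night vs X, Y):
Let the inspector play Day with probability p. Expected payoff against X: 4p + (-7)(1−p) = 11p − 7; against Y: (-2)p + 3(1−p) = −5p + 3.
Setting these equal: 11p − 7 = −5p + 3 ⇒ 16p = 10 ⇒ p = 5/8, and the value is (11)·(5/8) − 7 = -1/8.
For the smuggler: with q = P(X), equating Day's and Night's payoffs gives 6q − 2 = −10q + 3 ⇒ q = 5/16.

-1/8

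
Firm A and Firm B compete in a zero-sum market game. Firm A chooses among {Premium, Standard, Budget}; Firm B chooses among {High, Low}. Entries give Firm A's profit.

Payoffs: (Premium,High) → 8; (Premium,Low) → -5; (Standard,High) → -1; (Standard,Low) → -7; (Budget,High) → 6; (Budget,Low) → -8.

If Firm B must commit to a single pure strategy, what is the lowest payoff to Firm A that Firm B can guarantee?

-5

Column maxima: High → 8, Low → -5.
The smallest of these is -5.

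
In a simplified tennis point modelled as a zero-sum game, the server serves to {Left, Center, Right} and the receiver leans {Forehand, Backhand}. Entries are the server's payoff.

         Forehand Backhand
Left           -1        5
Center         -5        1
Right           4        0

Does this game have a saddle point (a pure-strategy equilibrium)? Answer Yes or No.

No

Row minima: Left → -1, Center → -5, Right → 0; maximin = 0.
Column maxima: Forehand → 4, Backhand → 5; minimax = 4.
0 ≠ 4, so no pure-strategy equilibrium exists.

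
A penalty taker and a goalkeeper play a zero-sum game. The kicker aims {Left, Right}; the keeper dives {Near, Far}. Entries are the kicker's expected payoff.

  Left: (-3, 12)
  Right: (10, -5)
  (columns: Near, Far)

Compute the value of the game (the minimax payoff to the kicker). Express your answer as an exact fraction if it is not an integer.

7/2

Row minima: Left → -3, Right → -5; maximin = -3.
Column maxima: Near → 10, Far → 12; minimax = 10.
-3 ≠ 10, so there is no saddle point; optimal play is mixed.
Let the kicker play Left with probability p. Expected payoff against Near: (-3)p + 10(1−p) = −13p + 10; against Far: 12p + (-5)(1−p) = 17p − 5.
Setting these equal: −13p + 10 = 17p − 5 ⇒ −30p = -15 ⇒ p = 1/2, and the value is (-13)·(1/2) + 10 = 7/2.
For the keeper: with q = P(Near), equating Left's and Right's payoffs gives −15q + 12 = 15q − 5 ⇒ q = 17/30.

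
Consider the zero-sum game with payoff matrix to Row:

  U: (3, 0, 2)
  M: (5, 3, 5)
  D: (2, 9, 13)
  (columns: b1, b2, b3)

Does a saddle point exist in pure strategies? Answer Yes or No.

Row minima: U → 0, M → 3, D → 2; maximin = 3.
Column maxima: b1 → 5, b2 → 9, b3 → 13; minimax = 5.
3 ≠ 5, so no pure-strategy equilibrium exists.

No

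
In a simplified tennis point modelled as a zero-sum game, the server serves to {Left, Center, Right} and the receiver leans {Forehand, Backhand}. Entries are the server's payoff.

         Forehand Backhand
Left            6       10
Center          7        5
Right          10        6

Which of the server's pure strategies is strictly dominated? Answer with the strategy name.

Right gives a strictly higher payoff than Center against every column: 10 > 7, 6 > 5.
So Center is strictly dominated and the server never plays it.

Center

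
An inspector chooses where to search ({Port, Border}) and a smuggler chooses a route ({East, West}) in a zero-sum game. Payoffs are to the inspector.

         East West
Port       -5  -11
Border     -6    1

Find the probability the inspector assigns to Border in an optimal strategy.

Row minima: Port → -11, Border → -6; maximin = -6.
Column maxima: East → -5, West → 1; minimax = -5.
-6 ≠ -5, so there is no saddle point; optimal play is mixed.
Let the inspector play Port with probability p. Expected payoff against East: (-5)p + (-6)(1−p) = p − 6; against West: (-11)p + 1(1−p) = −12p + 1.
Setting these equal: p − 6 = −12p + 1 ⇒ 13p = 7 ⇒ p = 7/13, and the value is (1)·(7/13) − 6 = -71/13.
For the smuggler: with q = P(East), equating Port's and Border's payoffs gives 6q − 11 = −7q + 1 ⇒ q = 12/13.

6/13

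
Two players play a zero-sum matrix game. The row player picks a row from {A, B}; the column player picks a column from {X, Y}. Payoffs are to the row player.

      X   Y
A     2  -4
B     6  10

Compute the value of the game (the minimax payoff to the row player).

6

Row minima: A → -4, B → 6; maximin = 6.
Column maxima: X → 6, Y → 10; minimax = 6.
Since maximin = minimax = 6, there is a saddle point and the value is 6.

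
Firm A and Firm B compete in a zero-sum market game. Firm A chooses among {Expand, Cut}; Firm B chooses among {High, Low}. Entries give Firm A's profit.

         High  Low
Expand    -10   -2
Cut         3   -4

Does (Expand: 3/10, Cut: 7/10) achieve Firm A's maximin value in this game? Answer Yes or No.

Against High this mix gives (3/10)·(-10) + (7/10)·3 = -9/10.
Against Low this mix gives (3/10)·(-2) + (7/10)·(-4) = -17/5.
Firm B will play Low, holding Firm A to -17/5. Shifting weight toward the row that does better against Low would raise this floor (the equalizing mix achieves -46/15 against both Low and High), so the proposed strategy is not optimal.

No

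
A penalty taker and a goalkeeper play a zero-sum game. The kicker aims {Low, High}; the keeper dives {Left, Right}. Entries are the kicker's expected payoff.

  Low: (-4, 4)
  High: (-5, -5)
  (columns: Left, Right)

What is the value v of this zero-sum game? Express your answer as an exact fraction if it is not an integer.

-4

Row minima: Low → -4, High → -5; maximin = -4.
Column maxima: Left → -4, Right → 4; minimax = -4.
Since maximin = minimax = -4, there is a saddle point and the value is -4.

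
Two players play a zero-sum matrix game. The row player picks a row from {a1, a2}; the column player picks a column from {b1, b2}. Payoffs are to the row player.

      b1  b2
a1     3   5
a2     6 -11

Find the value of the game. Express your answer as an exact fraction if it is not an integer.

Row minima: a1 → 3, a2 → -11; maximin = 3.
Column maxima: b1 → 6, b2 → 5; minimax = 5.
3 ≠ 5, so there is no saddle point; optimal play is mixed.
Let the row player play a1 with probability p. Expected payoff against b1: 3p + 6(1−p) = −3p + 6; against b2: 5p + (-11)(1−p) = 16p − 11.
Setting these equal: −3p + 6 = 16p − 11 ⇒ −19p = -17 ⇒ p = 17/19, and the value is (-3)·(17/19) + 6 = 63/19.
For the column player: with q = P(b1), equating a1's and a2's payoffs gives −2q + 5 = 17q − 11 ⇒ q = 16/19.

63/19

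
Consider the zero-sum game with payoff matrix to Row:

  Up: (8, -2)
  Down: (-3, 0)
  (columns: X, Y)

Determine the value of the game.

-6/13

Row minima: Up → -2, Down → -3; maximin = -2.
Column maxima: X → 8, Y → 0; minimax = 0.
-2 ≠ 0, so there is no saddle point; optimal play is mixed.
Let Row play Up with probability p. Expected payoff against X: 8p + (-3)(1−p) = 11p − 3; against Y: (-2)p + 0(1−p) = −2p.
Setting these equal: 11p − 3 = −2p ⇒ 13p = 3 ⇒ p = 3/13, and the value is (11)·(3/13) − 3 = -6/13.
For Column: with q = P(X), equating Up's and Down's payoffs gives 10q − 2 = −3q ⇒ q = 2/13.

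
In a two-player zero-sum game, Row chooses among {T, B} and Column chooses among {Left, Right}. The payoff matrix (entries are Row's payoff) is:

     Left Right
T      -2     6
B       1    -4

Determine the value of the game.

-2/13

Row minima: T → -2, B → -4; maximin = -2.
Column maxima: Left → 1, Right → 6; minimax = 1.
-2 ≠ 1, so there is no saddle point; optimal play is mixed.
Let Row play T with probability p. Expected payoff against Left: (-2)p + 1(1−p) = −3p + 1; against Right: 6p + (-4)(1−p) = 10p − 4.
Setting these equal: −3p + 1 = 10p − 4 ⇒ −13p = -5 ⇒ p = 5/13, and the value is (-3)·(5/13) + 1 = -2/13.
For Column: with q = P(Left), equating T's and B's payoffs gives −8q + 6 = 5q − 4 ⇒ q = 10/13.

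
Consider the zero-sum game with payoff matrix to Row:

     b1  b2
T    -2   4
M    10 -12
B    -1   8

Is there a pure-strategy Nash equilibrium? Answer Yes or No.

No

Row minima: T → -2, M → -12, B → -1; maximin = -1.
Column maxima: b1 → 10, b2 → 8; minimax = 8.
-1 ≠ 8, so no pure-strategy equilibrium exists.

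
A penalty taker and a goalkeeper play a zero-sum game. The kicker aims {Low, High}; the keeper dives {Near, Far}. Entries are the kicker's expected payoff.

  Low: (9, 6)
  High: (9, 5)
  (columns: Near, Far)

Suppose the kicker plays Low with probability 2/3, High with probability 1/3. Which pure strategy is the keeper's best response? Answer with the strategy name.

Far

If the keeper plays Near, the kicker's expected payoff is (2/3)·9 + (1/3)·9 = 9.
If the keeper plays Far, the kicker's expected payoff is (2/3)·6 + (1/3)·5 = 17/3.
The keeper minimizes the kicker's payoff; the smallest is 17/3, so the best response is Far.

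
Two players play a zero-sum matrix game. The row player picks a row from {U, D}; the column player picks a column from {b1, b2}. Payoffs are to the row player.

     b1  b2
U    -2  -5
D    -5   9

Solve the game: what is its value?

Row minima: U → -5, D → -5; maximin = -5.
Column maxima: b1 → -2, b2 → 9; minimax = -2.
-5 ≠ -2, so there is no saddle point; optimal play is mixed.
Let the row player play U with probability p. Expected payoff against b1: (-2)p + (-5)(1−p) = 3p − 5; against b2: (-5)p + 9(1−p) = −14p + 9.
Setting these equal: 3p − 5 = −14p + 9 ⇒ 17p = 14 ⇒ p = 14/17, and the value is (3)·(14/17) − 5 = -43/17.
For the column player: with q = P(b1), equating U's and D's payoffs gives 3q − 5 = −14q + 9 ⇒ q = 14/17.

-43/17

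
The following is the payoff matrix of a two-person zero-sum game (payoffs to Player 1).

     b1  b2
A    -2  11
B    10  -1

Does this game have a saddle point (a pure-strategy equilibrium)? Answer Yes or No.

No

Row minima: A → -2, B → -1; maximin = -1.
Column maxima: b1 → 10, b2 → 11; minimax = 10.
-1 ≠ 10, so no pure-strategy equilibrium exists.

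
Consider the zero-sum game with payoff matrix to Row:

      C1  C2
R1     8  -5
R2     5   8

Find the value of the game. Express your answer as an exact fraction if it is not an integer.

Row minima: R1 → -5, R2 → 5; maximin = 5.
Column maxima: C1 → 8, C2 → 8; minimax = 8.
5 ≠ 8, so there is no saddle point; optimal play is mixed.
Let Row play R1 with probability p. Expected payoff against C1: 8p + 5(1−p) = 3p + 5; against C2: (-5)p + 8(1−p) = −13p + 8.
Setting these equal: 3p + 5 = −13p + 8 ⇒ 16p = 3 ⇒ p = 3/16, and the value is (3)·(3/16) + 5 = 89/16.
For Column: with q = P(C1), equating R1's and R2's payoffs gives 13q − 5 = −3q + 8 ⇒ q = 13/16.

89/16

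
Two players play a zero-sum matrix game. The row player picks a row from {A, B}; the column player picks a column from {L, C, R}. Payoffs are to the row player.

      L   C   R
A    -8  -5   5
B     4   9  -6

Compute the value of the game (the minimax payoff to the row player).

-28/23

Row minima: A → -8, B → -6; maximin = -6.
Column maxima: L → 4, C → 9, R → 5; minimax = 4.
-6 ≠ 4, so there is no saddle point; optimal play is mixed.
C is strictly dominated by L (it gives the row player strictly more in every row), so the column player never plays it.
On the remaining 2×2 (A, B vs L, R):
Let the row player play A with probability p. Expected payoff against L: (-8)p + 4(1−p) = −12p + 4; against R: 5p + (-6)(1−p) = 11p − 6.
Setting these equal: −12p + 4 = 11p − 6 ⇒ −23p = -10 ⇒ p = 10/23, and the value is (-12)·(10/23) + 4 = -28/23.
For the column player: with q = P(L), equating A's and B's payoffs gives −13q + 5 = 10q − 6 ⇒ q = 11/23.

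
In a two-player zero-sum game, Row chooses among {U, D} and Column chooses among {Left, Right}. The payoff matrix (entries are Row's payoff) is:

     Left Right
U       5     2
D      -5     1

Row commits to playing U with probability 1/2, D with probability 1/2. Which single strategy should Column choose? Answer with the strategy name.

If Column plays Left, Row's expected payoff is (1/2)·5 + (1/2)·(-5) = 0.
If Column plays Right, Row's expected payoff is (1/2)·2 + (1/2)·1 = 3/2.
Column minimizes Row's payoff; the smallest is 0, so the best response is Left.

Left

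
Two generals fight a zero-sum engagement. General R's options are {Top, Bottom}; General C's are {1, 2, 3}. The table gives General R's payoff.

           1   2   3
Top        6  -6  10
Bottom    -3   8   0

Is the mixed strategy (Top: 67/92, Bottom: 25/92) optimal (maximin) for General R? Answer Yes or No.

No

Against 1 this mix gives (67/92)·6 + (25/92)·(-3) = 327/92.
Against 2 this mix gives (67/92)·(-6) + (25/92)·8 = -101/46.
Against 3 this mix gives (67/92)·10 + (25/92)·0 = 335/46.
General C will play 2, holding General R to -101/46. Shifting weight toward the row that does better against 2 would raise this floor (the equalizing mix achieves 30/23 against both 2 and 1), so the proposed strategy is not optimal.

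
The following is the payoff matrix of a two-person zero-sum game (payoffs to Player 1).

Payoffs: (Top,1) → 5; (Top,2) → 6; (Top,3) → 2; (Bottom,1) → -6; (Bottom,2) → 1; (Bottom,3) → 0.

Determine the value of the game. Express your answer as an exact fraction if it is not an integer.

2

Row minima: Top → 2, Bottom → -6; maximin = 2.
Column maxima: 1 → 5, 2 → 6, 3 → 2; minimax = 2.
Since maximin = minimax = 2, there is a saddle point and the value is 2.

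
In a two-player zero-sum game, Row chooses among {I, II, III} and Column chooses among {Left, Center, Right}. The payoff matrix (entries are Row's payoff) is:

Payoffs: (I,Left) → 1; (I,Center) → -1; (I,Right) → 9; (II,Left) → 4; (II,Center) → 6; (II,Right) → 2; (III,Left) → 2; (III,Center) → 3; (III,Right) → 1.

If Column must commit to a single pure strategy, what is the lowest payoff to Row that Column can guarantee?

Column maxima: Left → 4, Center → 6, Right → 9.
The smallest of these is 4.

4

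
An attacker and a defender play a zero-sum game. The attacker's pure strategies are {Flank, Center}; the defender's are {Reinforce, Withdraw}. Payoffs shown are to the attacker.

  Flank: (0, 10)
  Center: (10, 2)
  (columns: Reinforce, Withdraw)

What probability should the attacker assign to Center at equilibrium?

Row minima: Flank → 0, Center → 2; maximin = 2.
Column maxima: Reinforce → 10, Withdraw → 10; minimax = 10.
2 ≠ 10, so there is no saddle point; optimal play is mixed.
Let the attacker play Flank with probability p. Expected payoff against Reinforce: 0p + 10(1−p) = −10p + 10; against Withdraw: 10p + 2(1−p) = 8p + 2.
Setting these equal: −10p + 10 = 8p + 2 ⇒ −18p = -8 ⇒ p = 4/9, and the value is (-10)·(4/9) + 10 = 50/9.
For the defender: with q = P(Reinforce), equating Flank's and Center's payoffs gives −10q + 10 = 8q + 2 ⇒ q = 4/9.

5/9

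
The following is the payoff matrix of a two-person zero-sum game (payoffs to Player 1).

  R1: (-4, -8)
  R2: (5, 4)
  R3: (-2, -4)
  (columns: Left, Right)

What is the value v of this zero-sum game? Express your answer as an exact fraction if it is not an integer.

4

Row minima: R1 → -8, R2 → 4, R3 → -4; maximin = 4.
Column maxima: Left → 5, Right → 4; minimax = 4.
Since maximin = minimax = 4, there is a saddle point and the value is 4.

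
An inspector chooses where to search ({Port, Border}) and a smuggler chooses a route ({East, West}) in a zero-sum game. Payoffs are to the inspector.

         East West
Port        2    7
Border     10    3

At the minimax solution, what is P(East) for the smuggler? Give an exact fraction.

Row minima: Port → 2, Border → 3; maximin = 3.
Column maxima: East → 10, West → 7; minimax = 7.
3 ≠ 7, so there is no saddle point; optimal play is mixed.
Let the inspector play Port with probability p. Expected payoff against East: 2p + 10(1−p) = −8p + 10; against West: 7p + 3(1−p) = 4p + 3.
Setting these equal: −8p + 10 = 4p + 3 ⇒ −12p = -7 ⇒ p = 7/12, and the value is (-8)·(7/12) + 10 = 16/3.
For the smuggler: with q = P(East), equating Port's and Border's payoffs gives −5q + 7 = 7q + 3 ⇒ q = 1/3.

1/3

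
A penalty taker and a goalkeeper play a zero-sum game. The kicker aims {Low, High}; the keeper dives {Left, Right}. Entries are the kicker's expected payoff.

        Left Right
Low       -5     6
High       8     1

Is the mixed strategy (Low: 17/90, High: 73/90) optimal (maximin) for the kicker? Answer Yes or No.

No

Against Left this mix gives (17/90)·(-5) + (73/90)·8 = 499/90.
Against Right this mix gives (17/90)·6 + (73/90)·1 = 35/18.
The keeper will play Right, holding the kicker to 35/18. Shifting weight toward the row that does better against Right would raise this floor (the equalizing mix achieves 53/18 against both Right and Left), so the proposed strategy is not optimal.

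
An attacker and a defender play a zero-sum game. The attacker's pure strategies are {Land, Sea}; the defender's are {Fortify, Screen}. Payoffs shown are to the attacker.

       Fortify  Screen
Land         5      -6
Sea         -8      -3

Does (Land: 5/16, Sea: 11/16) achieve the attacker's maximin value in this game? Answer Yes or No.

Yes

Against Fortify this mix gives (5/16)·5 + (11/16)·(-8) = -63/16.
Against Screen this mix gives (5/16)·(-6) + (11/16)·(-3) = -63/16.
All of the defender's active replies (Fortify, Screen) yield -63/16, and no column does worse for the attacker. The mix makes the defender indifferent and guarantees -63/16, so it is optimal.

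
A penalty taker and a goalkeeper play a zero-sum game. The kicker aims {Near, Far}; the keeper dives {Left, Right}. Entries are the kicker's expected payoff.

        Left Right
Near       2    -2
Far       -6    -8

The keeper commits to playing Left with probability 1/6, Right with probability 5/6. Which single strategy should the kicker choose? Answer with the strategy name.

Expected payoff of Near: (1/6)·2 + (5/6)·(-2) = -4/3.
Expected payoff of Far: (1/6)·(-6) + (5/6)·(-8) = -23/3.
The largest is -4/3, so the kicker's best response is Near.

Near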